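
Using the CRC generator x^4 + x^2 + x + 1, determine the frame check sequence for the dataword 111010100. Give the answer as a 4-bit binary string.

1000

Append 4 zeros: 1110101000000. Divide by 10111 (XOR where the leading bit is 1):
  pos 0: 11101 XOR 10111 = 01010
  pos 1: 10100 XOR 10111 = 00011
  pos 4: 11100 XOR 10111 = 01011
  pos 5: 10110 XOR 10111 = 00001
Remainder (last 4 bits) = 1000. This is the CRC / FCS.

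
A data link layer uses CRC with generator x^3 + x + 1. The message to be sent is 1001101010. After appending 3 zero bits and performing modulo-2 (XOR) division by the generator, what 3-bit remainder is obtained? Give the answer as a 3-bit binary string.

010

Append 3 zeros: 1001101010000. Divide by 1011 (XOR where the leading bit is 1):
  pos 0: 1001 XOR 1011 = 0010
  pos 2: 1010 XOR 1011 = 0001
  pos 5: 1101 XOR 1011 = 0110
  pos 6: 1100 XOR 1011 = 0111
  pos 7: 1110 XOR 1011 = 0101
  pos 8: 1010 XOR 1011 = 0001
Remainder (last 3 bits) = 010. This is the CRC / FCS.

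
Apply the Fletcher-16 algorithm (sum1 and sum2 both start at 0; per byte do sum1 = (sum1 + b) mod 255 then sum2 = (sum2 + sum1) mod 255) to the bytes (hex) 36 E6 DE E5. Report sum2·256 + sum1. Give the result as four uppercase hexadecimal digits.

31E1

Running sums (mod 255):
  after byte 0 (36): sum1=54, sum2=54
  after byte 1 (E6): sum1=29, sum2=83
  after byte 2 (DE): sum1=251, sum2=79
  after byte 3 (E5): sum1=225, sum2=49
Checksum = sum2·256 + sum1 = 49·256 + 225 = 12769 = 0x31E1.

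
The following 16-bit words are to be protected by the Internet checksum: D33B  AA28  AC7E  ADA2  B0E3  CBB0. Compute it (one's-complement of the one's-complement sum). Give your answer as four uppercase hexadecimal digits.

One's-complement addition (fold any carry out of bit 15 back into bit 0):
  0xD33B + 0xAA28 = 0x17D63 → wrap carry → 0x7D64
  0x7D64 + 0xAC7E = 0x129E2 → wrap carry → 0x29E3
  0x29E3 + 0xADA2 = 0x0D785
  0xD785 + 0xB0E3 = 0x18868 → wrap carry → 0x8869
  0x8869 + 0xCBB0 = 0x15419 → wrap carry → 0x541A
One's-complement sum = 0x541A.
Checksum = ~0x541A & 0xFFFF = 0xABE5.

ABE5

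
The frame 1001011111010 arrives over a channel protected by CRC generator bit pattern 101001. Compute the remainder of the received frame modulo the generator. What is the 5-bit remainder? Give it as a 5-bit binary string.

Modulo-2 division of 1001011111010 by 101001:
  pos 0: 100101 XOR 101001 = 001100
  pos 2: 110011 XOR 101001 = 011010
  pos 3: 110101 XOR 101001 = 011100
  pos 4: 111001 XOR 101001 = 010000
  pos 5: 100000 XOR 101001 = 001001
  pos 7: 100110 XOR 101001 = 001111
Remainder = 01111 (nonzero — an error is detected).

01111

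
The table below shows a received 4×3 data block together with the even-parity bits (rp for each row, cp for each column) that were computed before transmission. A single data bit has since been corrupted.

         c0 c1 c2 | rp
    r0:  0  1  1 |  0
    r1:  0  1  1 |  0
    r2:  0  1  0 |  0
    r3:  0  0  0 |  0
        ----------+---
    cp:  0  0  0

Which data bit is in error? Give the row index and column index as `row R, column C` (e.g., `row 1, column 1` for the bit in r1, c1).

row 2, column 1

Recompute each row's even parity and compare to rp:
  r0: data parity 0, sent rp 0 → ok
  r1: data parity 0, sent rp 0 → ok
  r2: data parity 1, sent rp 0 → mismatch
  r3: data parity 0, sent rp 0 → ok
Recompute each column's even parity and compare to cp:
  c0: data parity 0, sent cp 0 → ok
  c1: data parity 1, sent cp 0 → mismatch
  c2: data parity 0, sent cp 0 → ok
Exactly one row (r2) and one column (c1) fail → the flipped bit is at their intersection.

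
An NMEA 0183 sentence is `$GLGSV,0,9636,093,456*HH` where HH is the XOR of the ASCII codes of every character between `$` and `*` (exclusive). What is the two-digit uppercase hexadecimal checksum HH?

XOR the ASCII codes of the payload characters:
  'G' = 0x47 → acc = 0x47
  'L' = 0x4C → acc = 0x0B
  'G' = 0x47 → acc = 0x4C
  'S' = 0x53 → acc = 0x1F
  'V' = 0x56 → acc = 0x49
  ',' = 0x2C → acc = 0x65
  '0' = 0x30 → acc = 0x55
  ',' = 0x2C → acc = 0x79
  '9' = 0x39 → acc = 0x40
  '6' = 0x36 → acc = 0x76
  '3' = 0x33 → acc = 0x45
  '6' = 0x36 → acc = 0x73
  ',' = 0x2C → acc = 0x5F
  '0' = 0x30 → acc = 0x6F
  '9' = 0x39 → acc = 0x56
  '3' = 0x33 → acc = 0x65
  ',' = 0x2C → acc = 0x49
  '4' = 0x34 → acc = 0x7D
  '5' = 0x35 → acc = 0x48
  '6' = 0x36 → acc = 0x7E
Checksum = 0x7E.

7E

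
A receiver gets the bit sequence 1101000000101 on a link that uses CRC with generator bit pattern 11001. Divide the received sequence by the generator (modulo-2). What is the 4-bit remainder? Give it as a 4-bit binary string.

Modulo-2 division of 1101000000101 by 11001:
  pos 0: 11010 XOR 11001 = 00011
  pos 3: 11000 XOR 11001 = 00001
  pos 7: 10010 XOR 11001 = 01011
  pos 8: 10111 XOR 11001 = 01110
Remainder = 1110 (nonzero — an error is detected).

1110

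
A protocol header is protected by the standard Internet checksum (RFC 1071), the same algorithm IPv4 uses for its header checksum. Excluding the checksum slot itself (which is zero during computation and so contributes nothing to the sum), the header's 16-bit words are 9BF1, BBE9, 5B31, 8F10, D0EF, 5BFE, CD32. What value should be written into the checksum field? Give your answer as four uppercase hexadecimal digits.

One's-complement addition (fold any carry out of bit 15 back into bit 0):
  0x9BF1 + 0xBBE9 = 0x157DA → wrap carry → 0x57DB
  0x57DB + 0x5B31 = 0x0B30C
  0xB30C + 0x8F10 = 0x1421C → wrap carry → 0x421D
  0x421D + 0xD0EF = 0x1130C → wrap carry → 0x130D
  0x130D + 0x5BFE = 0x06F0B
  0x6F0B + 0xCD32 = 0x13C3D → wrap carry → 0x3C3E
One's-complement sum = 0x3C3E.
Checksum = ~0x3C3E & 0xFFFF = 0xC3C1.

C3C1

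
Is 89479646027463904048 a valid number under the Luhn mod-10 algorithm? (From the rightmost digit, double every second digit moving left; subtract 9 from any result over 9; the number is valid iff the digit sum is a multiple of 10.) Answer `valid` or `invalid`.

From the right, keep odd positions and double even positions (subtract 9 from any doubled value over 9):
  doubled (positions 2,4,...): 8 8 9 3 5 0 8 9 8 7 → sum 65
  kept (positions 1,3,...): 8 0 0 3 4 2 6 6 7 9 → sum 45
Total = 110.
110 mod 10 = 0, so the number is valid.

valid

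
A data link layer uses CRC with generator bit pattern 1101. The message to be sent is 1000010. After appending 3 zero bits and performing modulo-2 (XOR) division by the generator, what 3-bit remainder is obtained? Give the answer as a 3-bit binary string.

011

Append 3 zeros: 1000010000. Divide by 1101 (XOR where the leading bit is 1):
  pos 0: 1000 XOR 1101 = 0101
  pos 1: 1010 XOR 1101 = 0111
  pos 2: 1111 XOR 1101 = 0010
  pos 4: 1000 XOR 1101 = 0101
  pos 5: 1010 XOR 1101 = 0111
  pos 6: 1110 XOR 1101 = 0011
Remainder (last 3 bits) = 011. This is the CRC / FCS.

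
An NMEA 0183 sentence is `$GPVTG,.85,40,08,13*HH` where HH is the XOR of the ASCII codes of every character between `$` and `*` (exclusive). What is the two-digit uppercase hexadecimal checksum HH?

7F

XOR the ASCII codes of the payload characters:
  'G' = 0x47 → acc = 0x47
  'P' = 0x50 → acc = 0x17
  'V' = 0x56 → acc = 0x41
  'T' = 0x54 → acc = 0x15
  'G' = 0x47 → acc = 0x52
  ',' = 0x2C → acc = 0x7E
  '.' = 0x2E → acc = 0x50
  '8' = 0x38 → acc = 0x68
  '5' = 0x35 → acc = 0x5D
  ',' = 0x2C → acc = 0x71
  '4' = 0x34 → acc = 0x45
  '0' = 0x30 → acc = 0x75
  ',' = 0x2C → acc = 0x59
  '0' = 0x30 → acc = 0x69
  '8' = 0x38 → acc = 0x51
  ',' = 0x2C → acc = 0x7D
  '1' = 0x31 → acc = 0x4C
  '3' = 0x33 → acc = 0x7F
Checksum = 0x7F.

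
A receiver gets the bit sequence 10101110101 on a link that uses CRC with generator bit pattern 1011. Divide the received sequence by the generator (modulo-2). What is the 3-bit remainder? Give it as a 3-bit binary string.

Modulo-2 division of 10101110101 by 1011:
  pos 0: 1010 XOR 1011 = 0001
  pos 3: 1111 XOR 1011 = 0100
  pos 4: 1000 XOR 1011 = 0011
  pos 6: 1110 XOR 1011 = 0101
  pos 7: 1011 XOR 1011 = 0000
Remainder = 000 (zero — the frame passes the CRC check).

000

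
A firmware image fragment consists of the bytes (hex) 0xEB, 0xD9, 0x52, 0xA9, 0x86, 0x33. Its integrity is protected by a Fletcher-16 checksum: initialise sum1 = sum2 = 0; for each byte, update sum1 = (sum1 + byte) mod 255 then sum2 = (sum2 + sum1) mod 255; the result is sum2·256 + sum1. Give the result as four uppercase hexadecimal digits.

Running sums (mod 255):
  after byte 0 (0xEB): sum1=235, sum2=235
  after byte 1 (0xD9): sum1=197, sum2=177
  after byte 2 (0x52): sum1=24, sum2=201
  after byte 3 (0xA9): sum1=193, sum2=139
  after byte 4 (0x86): sum1=72, sum2=211
  after byte 5 (0x33): sum1=123, sum2=79
Checksum = sum2·256 + sum1 = 79·256 + 123 = 20347 = 0x4F7B.

4F7B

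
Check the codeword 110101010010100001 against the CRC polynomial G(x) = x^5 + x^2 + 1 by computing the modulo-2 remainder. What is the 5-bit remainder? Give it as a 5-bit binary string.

11010

Modulo-2 division of 110101010010100001 by 100101:
  pos 0: 110101 XOR 100101 = 010000
  pos 1: 100000 XOR 100101 = 000101
  pos 4: 101100 XOR 100101 = 001001
  pos 6: 100110 XOR 100101 = 000011
  pos 10: 111000 XOR 100101 = 011101
  pos 11: 111010 XOR 100101 = 011111
  pos 12: 111111 XOR 100101 = 011010
Remainder = 11010 (nonzero — an error is detected).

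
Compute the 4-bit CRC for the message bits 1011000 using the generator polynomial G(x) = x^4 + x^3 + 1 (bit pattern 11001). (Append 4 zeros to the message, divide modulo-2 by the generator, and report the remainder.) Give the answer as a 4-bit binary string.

Append 4 zeros: 10110000000. Divide by 11001 (XOR where the leading bit is 1):
  pos 0: 10110 XOR 11001 = 01111
  pos 1: 11110 XOR 11001 = 00111
  pos 3: 11100 XOR 11001 = 00101
  pos 5: 10100 XOR 11001 = 01101
  pos 6: 11010 XOR 11001 = 00011
Remainder (last 4 bits) = 0011. This is the CRC / FCS.

0011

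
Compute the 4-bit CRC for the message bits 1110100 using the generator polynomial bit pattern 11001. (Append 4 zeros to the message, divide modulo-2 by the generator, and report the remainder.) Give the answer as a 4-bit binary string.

Append 4 zeros: 11101000000. Divide by 11001 (XOR where the leading bit is 1):
  pos 0: 11101 XOR 11001 = 00100
  pos 2: 10000 XOR 11001 = 01001
  pos 3: 10010 XOR 11001 = 01011
  pos 4: 10110 XOR 11001 = 01111
  pos 5: 11110 XOR 11001 = 00111
Remainder (last 4 bits) = 1110. This is the CRC / FCS.

1110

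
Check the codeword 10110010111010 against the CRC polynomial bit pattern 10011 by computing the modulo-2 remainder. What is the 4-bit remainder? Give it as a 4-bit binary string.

Modulo-2 division of 10110010111010 by 10011:
  pos 0: 10110 XOR 10011 = 00101
  pos 2: 10101 XOR 10011 = 00110
  pos 4: 11001 XOR 10011 = 01010
  pos 5: 10101 XOR 10011 = 00110
  pos 7: 11010 XOR 10011 = 01001
  pos 8: 10011 XOR 10011 = 00000
Remainder = 0000 (zero — the frame passes the CRC check).

0000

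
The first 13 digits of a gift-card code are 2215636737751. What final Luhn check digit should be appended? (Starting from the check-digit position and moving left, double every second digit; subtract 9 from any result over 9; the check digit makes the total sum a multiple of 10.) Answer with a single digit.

6

Partial digits right→left: 1 5 7 7 3 7 6 3 6 5 1 2 2
Double every second digit counting from the check-digit position (so the 1st, 3rd, 5th, ... of the partial from the right).
  doubled (with −9 where >9): 2 5 6 3 3 2 4 → sum 25
  kept as-is: 5 7 7 3 5 2 → sum 29
Total = 25 + 29 = 54.
Check digit = (10 − (54 mod 10)) mod 10 = 6.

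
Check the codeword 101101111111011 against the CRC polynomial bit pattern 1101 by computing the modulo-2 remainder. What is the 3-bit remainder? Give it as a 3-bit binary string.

Modulo-2 division of 101101111111011 by 1101:
  pos 0: 1011 XOR 1101 = 0110
  pos 1: 1100 XOR 1101 = 0001
  pos 4: 1111 XOR 1101 = 0010
  pos 6: 1011 XOR 1101 = 0110
  pos 7: 1101 XOR 1101 = 0000
  pos 11: 1011 XOR 1101 = 0110
Remainder = 110 (nonzero — an error is detected).

110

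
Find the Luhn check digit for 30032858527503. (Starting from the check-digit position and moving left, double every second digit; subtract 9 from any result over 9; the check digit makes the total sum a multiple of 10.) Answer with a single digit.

Partial digits right→left: 3 0 5 7 2 5 8 5 8 2 3 0 0 3
Double every second digit counting from the check-digit position (so the 1st, 3rd, 5th, ... of the partial from the right).
  doubled (with −9 where >9): 6 1 4 7 7 6 0 → sum 31
  kept as-is: 0 7 5 5 2 0 3 → sum 22
Total = 31 + 22 = 53.
Check digit = (10 − (53 mod 10)) mod 10 = 7.

7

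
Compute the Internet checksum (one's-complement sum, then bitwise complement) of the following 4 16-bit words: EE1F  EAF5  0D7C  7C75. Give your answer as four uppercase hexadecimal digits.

9CF8

One's-complement addition (fold any carry out of bit 15 back into bit 0):
  0xEE1F + 0xEAF5 = 0x1D914 → wrap carry → 0xD915
  0xD915 + 0x0D7C = 0x0E691
  0xE691 + 0x7C75 = 0x16306 → wrap carry → 0x6307
One's-complement sum = 0x6307.
Checksum = ~0x6307 & 0xFFFF = 0x9CF8.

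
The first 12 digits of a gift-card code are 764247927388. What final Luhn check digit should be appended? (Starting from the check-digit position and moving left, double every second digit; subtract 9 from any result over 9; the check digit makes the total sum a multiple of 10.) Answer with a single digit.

2

Partial digits right→left: 8 8 3 7 2 9 7 4 2 4 6 7
Double every second digit counting from the check-digit position (so the 1st, 3rd, 5th, ... of the partial from the right).
  doubled (with −9 where >9): 7 6 4 5 4 3 → sum 29
  kept as-is: 8 7 9 4 4 7 → sum 39
Total = 29 + 39 = 68.
Check digit = (10 − (68 mod 10)) mod 10 = 2.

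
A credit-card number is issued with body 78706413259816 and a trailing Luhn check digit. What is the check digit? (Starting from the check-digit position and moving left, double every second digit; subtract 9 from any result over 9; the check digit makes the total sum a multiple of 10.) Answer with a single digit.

Partial digits right→left: 6 1 8 9 5 2 3 1 4 6 0 7 8 7
Double every second digit counting from the check-digit position (so the 1st, 3rd, 5th, ... of the partial from the right).
  doubled (with −9 where >9): 3 7 1 6 8 0 7 → sum 32
  kept as-is: 1 9 2 1 6 7 7 → sum 33
Total = 32 + 33 = 65.
Check digit = (10 − (65 mod 10)) mod 10 = 5.

5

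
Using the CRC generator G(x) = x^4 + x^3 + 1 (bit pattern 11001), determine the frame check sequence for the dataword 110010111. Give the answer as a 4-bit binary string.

Append 4 zeros: 1100101110000. Divide by 11001 (XOR where the leading bit is 1):
  pos 0: 11001 XOR 11001 = 00000
  pos 6: 11100 XOR 11001 = 00101
  pos 8: 10100 XOR 11001 = 01101
Remainder (last 4 bits) = 1101. This is the CRC / FCS.

1101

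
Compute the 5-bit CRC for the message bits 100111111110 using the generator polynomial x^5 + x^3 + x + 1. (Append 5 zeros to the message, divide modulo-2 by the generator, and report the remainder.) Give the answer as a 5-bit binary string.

Append 5 zeros: 10011111111000000. Divide by 101011 (XOR where the leading bit is 1):
  pos 0: 100111 XOR 101011 = 001100
  pos 2: 110011 XOR 101011 = 011000
  pos 3: 110001 XOR 101011 = 011010
  pos 4: 110101 XOR 101011 = 011110
  pos 5: 111101 XOR 101011 = 010110
  pos 6: 101100 XOR 101011 = 000111
  pos 9: 111000 XOR 101011 = 010011
  pos 10: 100110 XOR 101011 = 001101
Remainder (last 5 bits) = 11010. This is the CRC / FCS.

11010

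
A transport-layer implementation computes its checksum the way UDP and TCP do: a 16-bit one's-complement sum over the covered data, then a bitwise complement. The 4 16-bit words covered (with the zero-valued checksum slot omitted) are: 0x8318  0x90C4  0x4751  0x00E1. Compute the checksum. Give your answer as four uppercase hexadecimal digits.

One's-complement addition (fold any carry out of bit 15 back into bit 0):
  0x8318 + 0x90C4 = 0x113DC → wrap carry → 0x13DD
  0x13DD + 0x4751 = 0x05B2E
  0x5B2E + 0x00E1 = 0x05C0F
One's-complement sum = 0x5C0F.
Checksum = ~0x5C0F & 0xFFFF = 0xA3F0.

A3F0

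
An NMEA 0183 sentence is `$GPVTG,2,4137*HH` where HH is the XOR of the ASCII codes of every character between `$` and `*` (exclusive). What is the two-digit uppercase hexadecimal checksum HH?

XOR the ASCII codes of the payload characters:
  'G' = 0x47 → acc = 0x47
  'P' = 0x50 → acc = 0x17
  'V' = 0x56 → acc = 0x41
  'T' = 0x54 → acc = 0x15
  'G' = 0x47 → acc = 0x52
  ',' = 0x2C → acc = 0x7E
  '2' = 0x32 → acc = 0x4C
  ',' = 0x2C → acc = 0x60
  '4' = 0x34 → acc = 0x54
  '1' = 0x31 → acc = 0x65
  '3' = 0x33 → acc = 0x56
  '7' = 0x37 → acc = 0x61
Checksum = 0x61.

61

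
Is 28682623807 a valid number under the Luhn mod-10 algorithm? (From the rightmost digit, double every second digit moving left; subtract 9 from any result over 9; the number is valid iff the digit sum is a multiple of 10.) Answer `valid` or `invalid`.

From the right, keep odd positions and double even positions (subtract 9 from any doubled value over 9):
  doubled (positions 2,4,...): 0 6 3 7 7 → sum 23
  kept (positions 1,3,...): 7 8 2 2 6 2 → sum 27
Total = 50.
50 mod 10 = 0, so the number is valid.

valid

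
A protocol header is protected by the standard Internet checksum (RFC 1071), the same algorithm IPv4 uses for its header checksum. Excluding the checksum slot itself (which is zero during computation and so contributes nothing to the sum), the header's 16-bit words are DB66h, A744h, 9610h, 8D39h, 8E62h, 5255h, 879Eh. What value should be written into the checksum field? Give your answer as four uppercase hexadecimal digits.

One's-complement addition (fold any carry out of bit 15 back into bit 0):
  0xDB66 + 0xA744 = 0x182AA → wrap carry → 0x82AB
  0x82AB + 0x9610 = 0x118BB → wrap carry → 0x18BC
  0x18BC + 0x8D39 = 0x0A5F5
  0xA5F5 + 0x8E62 = 0x13457 → wrap carry → 0x3458
  0x3458 + 0x5255 = 0x086AD
  0x86AD + 0x879E = 0x10E4B → wrap carry → 0x0E4C
One's-complement sum = 0x0E4C.
Checksum = ~0x0E4C & 0xFFFF = 0xF1B3.

F1B3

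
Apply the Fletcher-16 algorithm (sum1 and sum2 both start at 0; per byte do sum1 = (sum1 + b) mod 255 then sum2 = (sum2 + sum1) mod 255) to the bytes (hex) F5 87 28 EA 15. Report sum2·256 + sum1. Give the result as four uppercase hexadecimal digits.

Running sums (mod 255):
  after byte 0 (F5): sum1=245, sum2=245
  after byte 1 (87): sum1=125, sum2=115
  after byte 2 (28): sum1=165, sum2=25
  after byte 3 (EA): sum1=144, sum2=169
  after byte 4 (15): sum1=165, sum2=79
Checksum = sum2·256 + sum1 = 79·256 + 165 = 20389 = 0x4FA5.

4FA5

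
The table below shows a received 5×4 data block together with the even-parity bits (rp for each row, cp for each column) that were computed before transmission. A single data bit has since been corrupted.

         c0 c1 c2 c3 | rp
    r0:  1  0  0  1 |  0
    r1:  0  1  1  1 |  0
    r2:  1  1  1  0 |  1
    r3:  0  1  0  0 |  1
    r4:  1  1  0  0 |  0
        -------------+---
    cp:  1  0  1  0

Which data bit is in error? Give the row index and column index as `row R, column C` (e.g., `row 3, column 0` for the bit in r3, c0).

Recompute each row's even parity and compare to rp:
  r0: data parity 0, sent rp 0 → ok
  r1: data parity 1, sent rp 0 → mismatch
  r2: data parity 1, sent rp 1 → ok
  r3: data parity 1, sent rp 1 → ok
  r4: data parity 0, sent rp 0 → ok
Recompute each column's even parity and compare to cp:
  c0: data parity 1, sent cp 1 → ok
  c1: data parity 0, sent cp 0 → ok
  c2: data parity 0, sent cp 1 → mismatch
  c3: data parity 0, sent cp 0 → ok
Exactly one row (r1) and one column (c2) fail → the flipped bit is at their intersection.

row 1, column 2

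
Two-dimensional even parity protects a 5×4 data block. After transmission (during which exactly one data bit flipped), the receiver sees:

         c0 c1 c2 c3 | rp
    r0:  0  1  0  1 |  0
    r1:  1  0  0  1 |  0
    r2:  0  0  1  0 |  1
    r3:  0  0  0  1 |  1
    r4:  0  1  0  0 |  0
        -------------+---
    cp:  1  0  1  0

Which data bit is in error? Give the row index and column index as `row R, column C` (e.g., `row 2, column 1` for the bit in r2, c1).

Recompute each row's even parity and compare to rp:
  r0: data parity 0, sent rp 0 → ok
  r1: data parity 0, sent rp 0 → ok
  r2: data parity 1, sent rp 1 → ok
  r3: data parity 1, sent rp 1 → ok
  r4: data parity 1, sent rp 0 → mismatch
Recompute each column's even parity and compare to cp:
  c0: data parity 1, sent cp 1 → ok
  c1: data parity 0, sent cp 0 → ok
  c2: data parity 1, sent cp 1 → ok
  c3: data parity 1, sent cp 0 → mismatch
Exactly one row (r4) and one column (c3) fail → the flipped bit is at their intersection.

row 4, column 3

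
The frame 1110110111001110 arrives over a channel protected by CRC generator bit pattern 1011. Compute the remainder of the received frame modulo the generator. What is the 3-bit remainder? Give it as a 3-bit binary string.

Modulo-2 division of 1110110111001110 by 1011:
  pos 0: 1110 XOR 1011 = 0101
  pos 1: 1011 XOR 1011 = 0000
  pos 5: 1011 XOR 1011 = 0000
  pos 9: 1001 XOR 1011 = 0010
  pos 11: 1011 XOR 1011 = 0000
Remainder = 000 (zero — the frame passes the CRC check).

000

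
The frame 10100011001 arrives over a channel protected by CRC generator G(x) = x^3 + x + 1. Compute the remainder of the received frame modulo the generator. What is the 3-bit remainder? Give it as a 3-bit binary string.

101

Modulo-2 division of 10100011001 by 1011:
  pos 0: 1010 XOR 1011 = 0001
  pos 3: 1001 XOR 1011 = 0010
  pos 5: 1010 XOR 1011 = 0001
Remainder = 101 (nonzero — an error is detected).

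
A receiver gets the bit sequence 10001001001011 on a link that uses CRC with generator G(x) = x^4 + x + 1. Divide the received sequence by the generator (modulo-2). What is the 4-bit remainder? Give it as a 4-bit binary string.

Modulo-2 division of 10001001001011 by 10011:
  pos 0: 10001 XOR 10011 = 00010
  pos 3: 10001 XOR 10011 = 00010
  pos 6: 10001 XOR 10011 = 00010
  pos 9: 10011 XOR 10011 = 00000
Remainder = 0000 (zero — the frame passes the CRC check).

0000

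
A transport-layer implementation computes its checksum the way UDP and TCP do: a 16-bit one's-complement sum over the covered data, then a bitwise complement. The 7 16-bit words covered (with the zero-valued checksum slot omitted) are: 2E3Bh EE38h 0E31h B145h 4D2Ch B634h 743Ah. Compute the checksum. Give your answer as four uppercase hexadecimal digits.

One's-complement addition (fold any carry out of bit 15 back into bit 0):
  0x2E3B + 0xEE38 = 0x11C73 → wrap carry → 0x1C74
  0x1C74 + 0x0E31 = 0x02AA5
  0x2AA5 + 0xB145 = 0x0DBEA
  0xDBEA + 0x4D2C = 0x12916 → wrap carry → 0x2917
  0x2917 + 0xB634 = 0x0DF4B
  0xDF4B + 0x743A = 0x15385 → wrap carry → 0x5386
One's-complement sum = 0x5386.
Checksum = ~0x5386 & 0xFFFF = 0xAC79.

AC79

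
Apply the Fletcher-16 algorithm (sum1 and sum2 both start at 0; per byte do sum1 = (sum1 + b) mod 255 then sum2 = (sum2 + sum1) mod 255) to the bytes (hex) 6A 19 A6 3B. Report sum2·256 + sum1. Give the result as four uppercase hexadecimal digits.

7D65

Running sums (mod 255):
  after byte 0 (6A): sum1=106, sum2=106
  after byte 1 (19): sum1=131, sum2=237
  after byte 2 (A6): sum1=42, sum2=24
  after byte 3 (3B): sum1=101, sum2=125
Checksum = sum2·256 + sum1 = 125·256 + 101 = 32101 = 0x7D65.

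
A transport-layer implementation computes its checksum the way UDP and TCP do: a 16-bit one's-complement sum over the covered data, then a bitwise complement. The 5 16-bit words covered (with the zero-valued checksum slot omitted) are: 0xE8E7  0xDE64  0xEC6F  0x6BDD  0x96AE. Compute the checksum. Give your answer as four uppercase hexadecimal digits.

49B7

One's-complement addition (fold any carry out of bit 15 back into bit 0):
  0xE8E7 + 0xDE64 = 0x1C74B → wrap carry → 0xC74C
  0xC74C + 0xEC6F = 0x1B3BB → wrap carry → 0xB3BC
  0xB3BC + 0x6BDD = 0x11F99 → wrap carry → 0x1F9A
  0x1F9A + 0x96AE = 0x0B648
One's-complement sum = 0xB648.
Checksum = ~0xB648 & 0xFFFF = 0x49B7.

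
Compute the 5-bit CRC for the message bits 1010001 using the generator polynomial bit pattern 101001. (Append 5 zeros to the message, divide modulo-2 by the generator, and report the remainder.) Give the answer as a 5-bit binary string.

Append 5 zeros: 101000100000. Divide by 101001 (XOR where the leading bit is 1):
  pos 0: 101000 XOR 101001 = 000001
  pos 5: 110000 XOR 101001 = 011001
  pos 6: 110010 XOR 101001 = 011011
Remainder (last 5 bits) = 11011. This is the CRC / FCS.

11011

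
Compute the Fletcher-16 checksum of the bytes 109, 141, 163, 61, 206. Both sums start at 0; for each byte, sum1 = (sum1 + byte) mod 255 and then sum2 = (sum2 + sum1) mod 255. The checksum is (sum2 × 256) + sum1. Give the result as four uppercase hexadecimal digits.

Running sums (mod 255):
  after byte 0 (109): sum1=109, sum2=109
  after byte 1 (141): sum1=250, sum2=104
  after byte 2 (163): sum1=158, sum2=7
  after byte 3 (61): sum1=219, sum2=226
  after byte 4 (206): sum1=170, sum2=141
Checksum = sum2·256 + sum1 = 141·256 + 170 = 36266 = 0x8DAA.

8DAA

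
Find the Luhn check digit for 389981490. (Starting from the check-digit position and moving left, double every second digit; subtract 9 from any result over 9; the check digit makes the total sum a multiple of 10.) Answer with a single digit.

3

Partial digits right→left: 0 9 4 1 8 9 9 8 3
Double every second digit counting from the check-digit position (so the 1st, 3rd, 5th, ... of the partial from the right).
  doubled (with −9 where >9): 0 8 7 9 6 → sum 30
  kept as-is: 9 1 9 8 → sum 27
Total = 30 + 27 = 57.
Check digit = (10 − (57 mod 10)) mod 10 = 3.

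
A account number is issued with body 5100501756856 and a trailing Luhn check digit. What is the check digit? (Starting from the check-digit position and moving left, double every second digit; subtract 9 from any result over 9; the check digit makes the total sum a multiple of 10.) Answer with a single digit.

6

Partial digits right→left: 6 5 8 6 5 7 1 0 5 0 0 1 5
Double every second digit counting from the check-digit position (so the 1st, 3rd, 5th, ... of the partial from the right).
  doubled (with −9 where >9): 3 7 1 2 1 0 1 → sum 15
  kept as-is: 5 6 7 0 0 1 → sum 19
Total = 15 + 19 = 34.
Check digit = (10 − (34 mod 10)) mod 10 = 6.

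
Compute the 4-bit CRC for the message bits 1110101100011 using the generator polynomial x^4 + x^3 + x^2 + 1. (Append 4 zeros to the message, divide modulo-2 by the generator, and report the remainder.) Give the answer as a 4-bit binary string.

Append 4 zeros: 11101011000110000. Divide by 11101 (XOR where the leading bit is 1):
  pos 0: 11101 XOR 11101 = 00000
  pos 6: 11000 XOR 11101 = 00101
  pos 8: 10111 XOR 11101 = 01010
  pos 9: 10100 XOR 11101 = 01001
  pos 10: 10010 XOR 11101 = 01111
  pos 11: 11110 XOR 11101 = 00011
Remainder (last 4 bits) = 0110. This is the CRC / FCS.

0110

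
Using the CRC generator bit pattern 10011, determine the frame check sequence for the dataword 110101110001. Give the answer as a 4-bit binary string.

Append 4 zeros: 1101011100010000. Divide by 10011 (XOR where the leading bit is 1):
  pos 0: 11010 XOR 10011 = 01001
  pos 1: 10011 XOR 10011 = 00000
  pos 6: 11000 XOR 10011 = 01011
  pos 7: 10111 XOR 10011 = 00100
  pos 9: 10000 XOR 10011 = 00011
Remainder (last 4 bits) = 1100. This is the CRC / FCS.

1100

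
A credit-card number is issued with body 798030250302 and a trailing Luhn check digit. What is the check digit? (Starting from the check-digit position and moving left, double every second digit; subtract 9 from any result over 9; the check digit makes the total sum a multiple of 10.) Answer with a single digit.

Partial digits right→left: 2 0 3 0 5 2 0 3 0 8 9 7
Double every second digit counting from the check-digit position (so the 1st, 3rd, 5th, ... of the partial from the right).
  doubled (with −9 where >9): 4 6 1 0 0 9 → sum 20
  kept as-is: 0 0 2 3 8 7 → sum 20
Total = 20 + 20 = 40.
Check digit = (10 − (40 mod 10)) mod 10 = 0.

0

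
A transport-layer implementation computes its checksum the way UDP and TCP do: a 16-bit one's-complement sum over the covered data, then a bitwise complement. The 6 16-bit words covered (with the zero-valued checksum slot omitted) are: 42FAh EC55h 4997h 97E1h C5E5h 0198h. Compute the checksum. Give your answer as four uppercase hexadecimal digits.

One's-complement addition (fold any carry out of bit 15 back into bit 0):
  0x42FA + 0xEC55 = 0x12F4F → wrap carry → 0x2F50
  0x2F50 + 0x4997 = 0x078E7
  0x78E7 + 0x97E1 = 0x110C8 → wrap carry → 0x10C9
  0x10C9 + 0xC5E5 = 0x0D6AE
  0xD6AE + 0x0198 = 0x0D846
One's-complement sum = 0xD846.
Checksum = ~0xD846 & 0xFFFF = 0x27B9.

27B9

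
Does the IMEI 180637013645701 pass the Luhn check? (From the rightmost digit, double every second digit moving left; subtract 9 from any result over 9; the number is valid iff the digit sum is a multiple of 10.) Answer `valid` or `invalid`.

valid

From the right, keep odd positions and double even positions (subtract 9 from any doubled value over 9):
  doubled (positions 2,4,...): 0 1 3 2 5 3 7 → sum 21
  kept (positions 1,3,...): 1 7 4 3 0 3 0 1 → sum 19
Total = 40.
40 mod 10 = 0, so the number is valid.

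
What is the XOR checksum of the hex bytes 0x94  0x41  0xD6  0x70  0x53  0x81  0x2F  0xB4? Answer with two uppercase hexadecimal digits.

XOR the bytes together:
  start with 0x94
  0x94 ⊕ 0x41 = 0xD5
  0xD5 ⊕ 0xD6 = 0x03
  0x03 ⊕ 0x70 = 0x73
  0x73 ⊕ 0x53 = 0x20
  0x20 ⊕ 0x81 = 0xA1
  0xA1 ⊕ 0x2F = 0x8E
  0x8E ⊕ 0xB4 = 0x3A

3A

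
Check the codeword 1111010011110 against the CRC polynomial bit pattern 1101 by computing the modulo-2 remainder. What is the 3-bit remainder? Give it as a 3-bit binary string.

Modulo-2 division of 1111010011110 by 1101:
  pos 0: 1111 XOR 1101 = 0010
  pos 2: 1001 XOR 1101 = 0100
  pos 3: 1000 XOR 1101 = 0101
  pos 4: 1010 XOR 1101 = 0111
  pos 5: 1111 XOR 1101 = 0010
  pos 7: 1011 XOR 1101 = 0110
  pos 8: 1101 XOR 1101 = 0000
Remainder = 000 (zero — the frame passes the CRC check).

000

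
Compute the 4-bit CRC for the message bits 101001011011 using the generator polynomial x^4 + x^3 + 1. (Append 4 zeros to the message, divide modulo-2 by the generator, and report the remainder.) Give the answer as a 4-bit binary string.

0110

Append 4 zeros: 1010010110110000. Divide by 11001 (XOR where the leading bit is 1):
  pos 0: 10100 XOR 11001 = 01101
  pos 1: 11011 XOR 11001 = 00010
  pos 4: 10011 XOR 11001 = 01010
  pos 5: 10100 XOR 11001 = 01101
  pos 6: 11011 XOR 11001 = 00010
  pos 9: 10100 XOR 11001 = 01101
  pos 10: 11010 XOR 11001 = 00011
Remainder (last 4 bits) = 0110. This is the CRC / FCS.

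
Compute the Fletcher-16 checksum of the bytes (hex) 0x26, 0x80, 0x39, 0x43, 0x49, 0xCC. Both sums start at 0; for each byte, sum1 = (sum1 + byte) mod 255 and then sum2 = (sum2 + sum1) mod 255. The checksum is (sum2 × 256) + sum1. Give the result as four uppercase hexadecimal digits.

7539

Running sums (mod 255):
  after byte 0 (0x26): sum1=38, sum2=38
  after byte 1 (0x80): sum1=166, sum2=204
  after byte 2 (0x39): sum1=223, sum2=172
  after byte 3 (0x43): sum1=35, sum2=207
  after byte 4 (0x49): sum1=108, sum2=60
  after byte 5 (0xCC): sum1=57, sum2=117
Checksum = sum2·256 + sum1 = 117·256 + 57 = 30009 = 0x7539.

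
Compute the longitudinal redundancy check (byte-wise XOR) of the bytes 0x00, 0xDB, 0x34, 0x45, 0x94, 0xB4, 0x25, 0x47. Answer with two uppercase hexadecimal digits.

E8

XOR the bytes together:
  start with 0x00
  0x00 ⊕ 0xDB = 0xDB
  0xDB ⊕ 0x34 = 0xEF
  0xEF ⊕ 0x45 = 0xAA
  0xAA ⊕ 0x94 = 0x3E
  0x3E ⊕ 0xB4 = 0x8A
  0x8A ⊕ 0x25 = 0xAF
  0xAF ⊕ 0x47 = 0xE8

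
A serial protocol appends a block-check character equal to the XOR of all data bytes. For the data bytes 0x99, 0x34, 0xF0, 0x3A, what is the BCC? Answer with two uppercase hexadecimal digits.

XOR the bytes together:
  start with 0x99
  0x99 ⊕ 0x34 = 0xAD
  0xAD ⊕ 0xF0 = 0x5D
  0x5D ⊕ 0x3A = 0x67

67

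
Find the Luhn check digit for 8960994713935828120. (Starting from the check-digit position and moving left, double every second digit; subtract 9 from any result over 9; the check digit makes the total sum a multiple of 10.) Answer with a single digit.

Partial digits right→left: 0 2 1 8 2 8 5 3 9 3 1 7 4 9 9 0 6 9 8
Double every second digit counting from the check-digit position (so the 1st, 3rd, 5th, ... of the partial from the right).
  doubled (with −9 where >9): 0 2 4 1 9 2 8 9 3 7 → sum 45
  kept as-is: 2 8 8 3 3 7 9 0 9 → sum 49
Total = 45 + 49 = 94.
Check digit = (10 − (94 mod 10)) mod 10 = 6.

6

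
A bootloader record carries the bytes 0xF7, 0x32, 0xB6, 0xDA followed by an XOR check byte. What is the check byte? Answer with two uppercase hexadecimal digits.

XOR the bytes together:
  start with 0xF7
  0xF7 ⊕ 0x32 = 0xC5
  0xC5 ⊕ 0xB6 = 0x73
  0x73 ⊕ 0xDA = 0xA9

A9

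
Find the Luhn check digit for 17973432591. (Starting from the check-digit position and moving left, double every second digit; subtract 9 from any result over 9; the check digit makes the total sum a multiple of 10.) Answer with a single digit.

5

Partial digits right→left: 1 9 5 2 3 4 3 7 9 7 1
Double every second digit counting from the check-digit position (so the 1st, 3rd, 5th, ... of the partial from the right).
  doubled (with −9 where >9): 2 1 6 6 9 2 → sum 26
  kept as-is: 9 2 4 7 7 → sum 29
Total = 26 + 29 = 55.
Check digit = (10 − (55 mod 10)) mod 10 = 5.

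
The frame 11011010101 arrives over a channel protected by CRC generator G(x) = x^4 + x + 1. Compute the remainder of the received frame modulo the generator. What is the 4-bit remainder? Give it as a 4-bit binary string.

Modulo-2 division of 11011010101 by 10011:
  pos 0: 11011 XOR 10011 = 01000
  pos 1: 10000 XOR 10011 = 00011
  pos 4: 11101 XOR 10011 = 01110
  pos 5: 11100 XOR 10011 = 01111
  pos 6: 11111 XOR 10011 = 01100
Remainder = 1100 (nonzero — an error is detected).

1100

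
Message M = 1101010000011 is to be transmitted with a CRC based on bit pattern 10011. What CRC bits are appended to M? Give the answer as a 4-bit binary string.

0101

Append 4 zeros: 11010100000110000. Divide by 10011 (XOR where the leading bit is 1):
  pos 0: 11010 XOR 10011 = 01001
  pos 1: 10011 XOR 10011 = 00000
  pos 11: 11000 XOR 10011 = 01011
  pos 12: 10110 XOR 10011 = 00101
Remainder (last 4 bits) = 0101. This is the CRC / FCS.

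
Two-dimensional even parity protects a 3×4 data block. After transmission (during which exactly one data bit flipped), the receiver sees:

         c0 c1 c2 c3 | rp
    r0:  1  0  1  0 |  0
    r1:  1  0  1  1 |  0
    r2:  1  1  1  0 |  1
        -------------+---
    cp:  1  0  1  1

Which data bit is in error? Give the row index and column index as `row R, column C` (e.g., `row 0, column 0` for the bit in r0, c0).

row 1, column 1

Recompute each row's even parity and compare to rp:
  r0: data parity 0, sent rp 0 → ok
  r1: data parity 1, sent rp 0 → mismatch
  r2: data parity 1, sent rp 1 → ok
Recompute each column's even parity and compare to cp:
  c0: data parity 1, sent cp 1 → ok
  c1: data parity 1, sent cp 0 → mismatch
  c2: data parity 1, sent cp 1 → ok
  c3: data parity 1, sent cp 1 → ok
Exactly one row (r1) and one column (c1) fail → the flipped bit is at their intersection.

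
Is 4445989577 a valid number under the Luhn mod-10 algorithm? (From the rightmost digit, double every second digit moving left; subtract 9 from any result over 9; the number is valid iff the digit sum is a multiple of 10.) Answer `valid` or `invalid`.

invalid

From the right, keep odd positions and double even positions (subtract 9 from any doubled value over 9):
  doubled (positions 2,4,...): 5 9 9 8 8 → sum 39
  kept (positions 1,3,...): 7 5 8 5 4 → sum 29
Total = 68.
68 mod 10 = 8, so the number is invalid.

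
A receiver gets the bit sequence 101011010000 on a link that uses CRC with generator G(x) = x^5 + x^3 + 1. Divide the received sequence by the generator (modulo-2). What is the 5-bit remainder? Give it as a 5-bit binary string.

Modulo-2 division of 101011010000 by 101001:
  pos 0: 101011 XOR 101001 = 000010
  pos 4: 100100 XOR 101001 = 001101
  pos 6: 110100 XOR 101001 = 011101
Remainder = 11101 (nonzero — an error is detected).

11101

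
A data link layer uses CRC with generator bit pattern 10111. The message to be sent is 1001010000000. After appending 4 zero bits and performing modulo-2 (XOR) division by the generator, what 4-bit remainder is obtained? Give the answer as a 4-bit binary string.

1000

Append 4 zeros: 10010100000000000. Divide by 10111 (XOR where the leading bit is 1):
  pos 0: 10010 XOR 10111 = 00101
  pos 2: 10110 XOR 10111 = 00001
  pos 6: 10000 XOR 10111 = 00111
  pos 8: 11100 XOR 10111 = 01011
  pos 9: 10110 XOR 10111 = 00001
Remainder (last 4 bits) = 1000. This is the CRC / FCS.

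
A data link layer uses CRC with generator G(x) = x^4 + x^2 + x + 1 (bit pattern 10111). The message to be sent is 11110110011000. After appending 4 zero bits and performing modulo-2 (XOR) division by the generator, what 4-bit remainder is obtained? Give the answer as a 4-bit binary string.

0101

Append 4 zeros: 111101100110000000. Divide by 10111 (XOR where the leading bit is 1):
  pos 0: 11110 XOR 10111 = 01001
  pos 1: 10011 XOR 10111 = 00100
  pos 3: 10010 XOR 10111 = 00101
  pos 5: 10101 XOR 10111 = 00010
  pos 8: 10100 XOR 10111 = 00011
  pos 11: 11000 XOR 10111 = 01111
  pos 12: 11110 XOR 10111 = 01001
  pos 13: 10010 XOR 10111 = 00101
Remainder (last 4 bits) = 0101. This is the CRC / FCS.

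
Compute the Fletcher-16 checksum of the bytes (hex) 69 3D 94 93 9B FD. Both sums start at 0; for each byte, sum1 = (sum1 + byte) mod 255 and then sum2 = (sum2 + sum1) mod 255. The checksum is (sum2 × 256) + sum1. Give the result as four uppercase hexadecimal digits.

Running sums (mod 255):
  after byte 0 (69): sum1=105, sum2=105
  after byte 1 (3D): sum1=166, sum2=16
  after byte 2 (94): sum1=59, sum2=75
  after byte 3 (93): sum1=206, sum2=26
  after byte 4 (9B): sum1=106, sum2=132
  after byte 5 (FD): sum1=104, sum2=236
Checksum = sum2·256 + sum1 = 236·256 + 104 = 60520 = 0xEC68.

EC68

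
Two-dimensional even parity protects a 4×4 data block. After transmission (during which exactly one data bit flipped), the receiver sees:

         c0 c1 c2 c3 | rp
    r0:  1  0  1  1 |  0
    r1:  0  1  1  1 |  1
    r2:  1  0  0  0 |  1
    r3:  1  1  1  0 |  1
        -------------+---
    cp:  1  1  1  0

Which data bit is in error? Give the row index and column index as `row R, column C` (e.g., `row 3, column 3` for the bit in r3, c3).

row 0, column 1

Recompute each row's even parity and compare to rp:
  r0: data parity 1, sent rp 0 → mismatch
  r1: data parity 1, sent rp 1 → ok
  r2: data parity 1, sent rp 1 → ok
  r3: data parity 1, sent rp 1 → ok
Recompute each column's even parity and compare to cp:
  c0: data parity 1, sent cp 1 → ok
  c1: data parity 0, sent cp 1 → mismatch
  c2: data parity 1, sent cp 1 → ok
  c3: data parity 0, sent cp 0 → ok
Exactly one row (r0) and one column (c1) fail → the flipped bit is at their intersection.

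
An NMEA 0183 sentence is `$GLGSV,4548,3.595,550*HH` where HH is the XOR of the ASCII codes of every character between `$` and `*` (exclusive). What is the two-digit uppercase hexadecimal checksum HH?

XOR the ASCII codes of the payload characters:
  'G' = 0x47 → acc = 0x47
  'L' = 0x4C → acc = 0x0B
  'G' = 0x47 → acc = 0x4C
  'S' = 0x53 → acc = 0x1F
  'V' = 0x56 → acc = 0x49
  ',' = 0x2C → acc = 0x65
  '4' = 0x34 → acc = 0x51
  '5' = 0x35 → acc = 0x64
  '4' = 0x34 → acc = 0x50
  '8' = 0x38 → acc = 0x68
  ',' = 0x2C → acc = 0x44
  '3' = 0x33 → acc = 0x77
  '.' = 0x2E → acc = 0x59
  '5' = 0x35 → acc = 0x6C
  '9' = 0x39 → acc = 0x55
  '5' = 0x35 → acc = 0x60
  ',' = 0x2C → acc = 0x4C
  '5' = 0x35 → acc = 0x79
  '5' = 0x35 → acc = 0x4C
  '0' = 0x30 → acc = 0x7C
Checksum = 0x7C.

7C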